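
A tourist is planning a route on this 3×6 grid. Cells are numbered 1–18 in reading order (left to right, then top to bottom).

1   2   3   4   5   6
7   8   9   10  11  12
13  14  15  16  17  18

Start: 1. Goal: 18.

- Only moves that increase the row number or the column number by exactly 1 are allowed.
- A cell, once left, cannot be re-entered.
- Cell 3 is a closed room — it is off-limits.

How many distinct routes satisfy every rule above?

A right/down-only route from 1 to 18 makes exactly 2 down-moves and 5 right-moves in some order.
With no other constraints that would be C(7,2) = 21 routes.
Subtract routes through each blocked cell (inclusion–exclusion for overlaps): − through 3: 10 → 11.
That gives 11 routes.

11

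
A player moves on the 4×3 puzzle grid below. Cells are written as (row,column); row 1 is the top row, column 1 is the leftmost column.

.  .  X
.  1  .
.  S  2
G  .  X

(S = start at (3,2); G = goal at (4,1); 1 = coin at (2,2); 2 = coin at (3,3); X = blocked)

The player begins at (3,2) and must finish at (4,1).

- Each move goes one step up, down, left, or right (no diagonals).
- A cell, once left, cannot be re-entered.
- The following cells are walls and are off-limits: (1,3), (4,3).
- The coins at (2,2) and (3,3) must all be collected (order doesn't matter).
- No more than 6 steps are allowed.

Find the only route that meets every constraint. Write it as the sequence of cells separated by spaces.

(3,2) (3,3) (2,3) (2,2) (2,1) (3,1) (4,1)

Any route must reach (2,2) and (3,3) and still end at (4,1) within 6 moves, so the order of the required stops is forced.
Route from (3,2): right 1 to (3,3), up 1 to (2,3), left 2 to (2,1), down 2 to (4,1) — 6 moves in all.
Check: all required cells visited; 6 ≤ 6 moves.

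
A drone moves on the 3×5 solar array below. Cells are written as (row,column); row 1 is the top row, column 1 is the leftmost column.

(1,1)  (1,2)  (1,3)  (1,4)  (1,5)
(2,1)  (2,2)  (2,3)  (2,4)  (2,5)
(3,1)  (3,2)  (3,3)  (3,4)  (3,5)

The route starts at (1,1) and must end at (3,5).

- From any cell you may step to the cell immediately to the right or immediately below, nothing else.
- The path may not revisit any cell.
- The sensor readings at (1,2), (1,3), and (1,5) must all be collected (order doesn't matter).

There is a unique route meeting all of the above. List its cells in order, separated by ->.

Moves only go right or down, so the column and row indices never decrease.
Route from (1,1): right 4 to (1,5), down 2 to (3,5) — 6 moves in all.
Check: all required cells visited.

(1,1) -> (1,2) -> (1,3) -> (1,4) -> (1,5) -> (2,5) -> (3,5)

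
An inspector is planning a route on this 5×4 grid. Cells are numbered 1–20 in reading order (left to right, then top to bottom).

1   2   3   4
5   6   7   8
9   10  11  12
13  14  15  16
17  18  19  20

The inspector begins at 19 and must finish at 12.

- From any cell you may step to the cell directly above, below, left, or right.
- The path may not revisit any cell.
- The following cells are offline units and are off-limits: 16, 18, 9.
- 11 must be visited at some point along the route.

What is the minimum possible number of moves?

Any route passes through 11 somewhere between 19 and 12. Summing Manhattan distances along the two legs (19 → 11 → 12) gives a lower bound of 2 + 1 = 3 moves.
A route of 3 moves achieves this: 19 → 15 → 11 → 12.
Since 3 matches the lower bound, it is optimal.

3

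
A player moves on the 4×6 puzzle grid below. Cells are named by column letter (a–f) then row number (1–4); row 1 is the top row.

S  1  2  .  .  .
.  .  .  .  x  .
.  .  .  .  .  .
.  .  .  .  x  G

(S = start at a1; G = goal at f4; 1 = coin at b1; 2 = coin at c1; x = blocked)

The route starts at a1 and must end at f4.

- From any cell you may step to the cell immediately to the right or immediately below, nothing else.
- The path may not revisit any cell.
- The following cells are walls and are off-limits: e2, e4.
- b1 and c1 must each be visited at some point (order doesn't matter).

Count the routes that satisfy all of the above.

A right/down-only route from a1 to f4 makes exactly 3 down-moves and 5 right-moves in some order.
With no other constraints that would be C(8,3) = 56 routes.
A monotone route can only reach the required cells in the order b1, c1, so split there and multiply the segment counts (each segment already excludes blocked cells): a1→b1: 1; b1→c1: 1; c1→f4: 4; product = 4.
That gives 4 routes.

4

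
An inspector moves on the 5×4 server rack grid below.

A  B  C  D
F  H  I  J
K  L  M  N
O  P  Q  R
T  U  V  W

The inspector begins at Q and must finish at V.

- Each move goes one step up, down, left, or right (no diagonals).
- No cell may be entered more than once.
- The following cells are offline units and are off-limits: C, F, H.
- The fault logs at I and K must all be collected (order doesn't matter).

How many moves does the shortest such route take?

11

Any route passes through I and K in some order between Q and V. Summing Manhattan distances along each leg and taking the cheapest ordering (Q → K → I → V) gives a lower bound of 3 + 3 + 3 = 9 moves.
The shortest route satisfying every rule uses 11 moves: Q → P → O → K → L → M → I → J → N → R → W → V.
The no-revisit rule (legs can't share cells) pushes the minimum above the 9-move bound; an exhaustive check rules out every length from 9 to 10, leaving 11 as the minimum.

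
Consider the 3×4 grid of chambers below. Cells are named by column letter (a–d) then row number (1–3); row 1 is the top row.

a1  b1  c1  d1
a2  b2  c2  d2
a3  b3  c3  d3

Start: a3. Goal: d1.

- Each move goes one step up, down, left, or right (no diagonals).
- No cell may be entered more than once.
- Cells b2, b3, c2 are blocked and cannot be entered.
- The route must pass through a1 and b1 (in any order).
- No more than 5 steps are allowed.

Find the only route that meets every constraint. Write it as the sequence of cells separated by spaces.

Any route must reach a1 and b1 and still end at d1 within 5 moves, so the order of the required stops is forced.
Route from a3: up 2 to a1, right 3 to d1 — 5 moves in all.
Check: all required cells visited; 5 ≤ 5 moves.

a3 a2 a1 b1 c1 d1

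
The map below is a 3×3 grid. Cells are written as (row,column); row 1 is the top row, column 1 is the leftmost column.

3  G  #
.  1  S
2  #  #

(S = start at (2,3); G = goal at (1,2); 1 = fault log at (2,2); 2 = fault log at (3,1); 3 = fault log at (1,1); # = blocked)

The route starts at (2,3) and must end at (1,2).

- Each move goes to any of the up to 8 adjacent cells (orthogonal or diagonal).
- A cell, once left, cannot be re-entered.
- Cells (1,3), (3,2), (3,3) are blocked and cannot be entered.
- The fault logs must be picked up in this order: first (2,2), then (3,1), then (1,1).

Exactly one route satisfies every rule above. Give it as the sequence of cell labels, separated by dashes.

The waypoints must appear in the order (2,2), (3,1), (1,1), with no cell reused.
Route from (2,3): left 1 to (2,2), down-left 1 to (3,1), up 2 to (1,1), right 1 to (1,2) — 5 moves in all.
Check: order respected (1 at step 1, 2 at step 2, 3 at step 4).

(2,3) - (2,2) - (3,1) - (2,1) - (1,1) - (1,2)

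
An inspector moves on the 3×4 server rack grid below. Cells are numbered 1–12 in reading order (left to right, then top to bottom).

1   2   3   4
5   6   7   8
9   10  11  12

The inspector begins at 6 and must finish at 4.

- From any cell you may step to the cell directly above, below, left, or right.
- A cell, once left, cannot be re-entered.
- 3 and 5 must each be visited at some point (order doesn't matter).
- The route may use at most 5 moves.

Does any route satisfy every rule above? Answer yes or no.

yes

One route that works: 6 → 5 → 1 → 2 → 3 → 4.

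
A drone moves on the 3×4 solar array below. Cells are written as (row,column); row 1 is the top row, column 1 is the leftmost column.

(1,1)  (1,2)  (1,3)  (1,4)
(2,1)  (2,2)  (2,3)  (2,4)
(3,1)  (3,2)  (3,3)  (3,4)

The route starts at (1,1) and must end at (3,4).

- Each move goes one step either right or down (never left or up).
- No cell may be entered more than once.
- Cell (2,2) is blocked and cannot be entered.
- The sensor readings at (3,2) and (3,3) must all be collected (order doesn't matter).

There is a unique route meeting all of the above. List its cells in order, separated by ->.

(1,1) -> (2,1) -> (3,1) -> (3,2) -> (3,3) -> (3,4)

Moves only go right or down, so the column and row indices never decrease.
Route from (1,1): 2× down (reaching (3,1)), 3× right (reaching (3,4)) — 5 moves in all.
Check: all required cells visited.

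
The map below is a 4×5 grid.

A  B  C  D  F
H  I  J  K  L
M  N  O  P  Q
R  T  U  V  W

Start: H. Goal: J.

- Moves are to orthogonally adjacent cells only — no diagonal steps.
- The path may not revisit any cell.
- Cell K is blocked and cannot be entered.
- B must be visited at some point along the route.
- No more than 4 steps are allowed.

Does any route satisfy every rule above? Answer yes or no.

One route that works: H → A → B → I → J.

yes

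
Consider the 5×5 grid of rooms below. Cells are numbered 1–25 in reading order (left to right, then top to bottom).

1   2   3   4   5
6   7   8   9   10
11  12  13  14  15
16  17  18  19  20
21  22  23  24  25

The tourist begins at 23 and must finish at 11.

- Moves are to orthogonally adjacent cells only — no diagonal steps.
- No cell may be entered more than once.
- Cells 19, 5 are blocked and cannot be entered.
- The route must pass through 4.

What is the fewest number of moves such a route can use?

Any route passes through 4 somewhere between 23 and 11. Summing Manhattan distances along the two legs (23 → 4 → 11) gives a lower bound of 5 + 5 = 10 moves.
A route of 10 moves achieves this: 23 → 18 → 13 → 8 → 9 → 4 → 3 → 2 → 7 → 12 → 11.
Since 10 matches the lower bound, it is optimal.

10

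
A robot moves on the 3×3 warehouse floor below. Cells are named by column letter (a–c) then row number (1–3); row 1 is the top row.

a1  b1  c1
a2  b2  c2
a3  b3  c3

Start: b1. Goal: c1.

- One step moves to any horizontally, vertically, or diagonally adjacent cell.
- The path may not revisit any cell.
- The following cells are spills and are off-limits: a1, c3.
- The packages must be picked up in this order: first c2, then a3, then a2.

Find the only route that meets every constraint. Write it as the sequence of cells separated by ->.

The waypoints must appear in the order c2, a3, a2, with no cell reused.
Route from b1: down-right 1 to c2, down-left 1 to b3, left 1 to a3, up 1 to a2, right 1 to b2, up-right 1 to c1 — 6 moves in all.
Check: order respected (c2 at step 1, a3 at step 3, a2 at step 4).

b1 -> c2 -> b3 -> a3 -> a2 -> b2 -> c1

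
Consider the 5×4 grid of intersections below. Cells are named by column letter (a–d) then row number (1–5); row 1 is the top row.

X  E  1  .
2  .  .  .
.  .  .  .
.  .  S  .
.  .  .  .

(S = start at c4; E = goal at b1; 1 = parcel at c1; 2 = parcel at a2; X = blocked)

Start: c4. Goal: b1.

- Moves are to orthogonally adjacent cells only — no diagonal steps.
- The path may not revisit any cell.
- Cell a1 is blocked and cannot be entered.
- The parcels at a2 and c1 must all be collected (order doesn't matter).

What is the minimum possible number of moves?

Any route passes through a2 and c1 in some order between c4 and b1. Summing Manhattan distances along each leg and taking the cheapest ordering (c4 → c1 → a2 → b1) gives a lower bound of 3 + 3 + 2 = 8 moves.
A route of 8 moves achieves this: c4 → c3 → b3 → a3 → a2 → b2 → c2 → c1 → b1.
Since 8 matches the lower bound, it is optimal.

8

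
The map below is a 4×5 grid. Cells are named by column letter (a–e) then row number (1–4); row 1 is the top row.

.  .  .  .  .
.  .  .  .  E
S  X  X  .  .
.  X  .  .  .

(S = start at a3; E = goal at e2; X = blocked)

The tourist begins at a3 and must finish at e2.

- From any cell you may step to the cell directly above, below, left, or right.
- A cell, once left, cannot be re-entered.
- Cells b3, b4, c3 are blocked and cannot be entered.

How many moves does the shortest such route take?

5

The Manhattan distance from a3 to e2 is |3−2| + |1−5| = 5, so at least 5 moves are needed.
A route of 5 moves achieves this: a3 → a2 → b2 → c2 → d2 → e2.
Since 5 matches the lower bound, it is optimal.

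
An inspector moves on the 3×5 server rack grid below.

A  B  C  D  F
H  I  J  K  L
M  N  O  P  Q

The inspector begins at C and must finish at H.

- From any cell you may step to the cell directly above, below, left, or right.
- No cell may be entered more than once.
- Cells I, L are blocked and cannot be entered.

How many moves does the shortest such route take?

3

The Manhattan distance from C to H is |1−2| + |3−1| = 3, so at least 3 moves are needed.
A route of 3 moves achieves this: C → B → A → H.
Since 3 matches the lower bound, it is optimal.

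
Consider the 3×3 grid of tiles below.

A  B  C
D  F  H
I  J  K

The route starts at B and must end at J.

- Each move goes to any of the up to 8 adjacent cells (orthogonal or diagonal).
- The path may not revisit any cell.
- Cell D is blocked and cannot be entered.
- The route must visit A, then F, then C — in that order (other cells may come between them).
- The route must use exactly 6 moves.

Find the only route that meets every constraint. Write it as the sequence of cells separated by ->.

B -> A -> F -> C -> H -> K -> J

The waypoints must appear in the order A, F, C, with no cell reused.
Route from B: left to A, down-right to F, up-right to C, 2× down (reaching K), left to J — 6 moves in all.
Check: order respected (A at step 1, F at step 2, C at step 3); 6 moves as required.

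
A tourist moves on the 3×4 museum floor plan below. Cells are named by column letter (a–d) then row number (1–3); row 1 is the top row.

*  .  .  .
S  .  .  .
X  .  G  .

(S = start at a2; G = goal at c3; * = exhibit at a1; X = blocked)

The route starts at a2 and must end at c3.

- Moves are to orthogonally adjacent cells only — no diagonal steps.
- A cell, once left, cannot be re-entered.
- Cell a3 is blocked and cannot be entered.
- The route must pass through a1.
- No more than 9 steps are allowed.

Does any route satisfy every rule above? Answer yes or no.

yes

One route that works: a2 → a1 → b1 → b2 → b3 → c3.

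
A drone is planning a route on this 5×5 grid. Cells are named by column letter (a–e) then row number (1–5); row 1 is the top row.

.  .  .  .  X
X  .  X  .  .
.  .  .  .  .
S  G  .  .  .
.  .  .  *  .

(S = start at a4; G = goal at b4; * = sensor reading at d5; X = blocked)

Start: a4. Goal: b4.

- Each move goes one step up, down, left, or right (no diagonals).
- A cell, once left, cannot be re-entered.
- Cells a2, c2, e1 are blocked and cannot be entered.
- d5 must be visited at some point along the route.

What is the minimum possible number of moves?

7

Any route passes through d5 somewhere between a4 and b4. Summing Manhattan distances along the two legs (a4 → d5 → b4) gives a lower bound of 4 + 3 = 7 moves.
A route of 7 moves achieves this: a4 → a5 → b5 → c5 → d5 → d4 → c4 → b4.
Since 7 matches the lower bound, it is optimal.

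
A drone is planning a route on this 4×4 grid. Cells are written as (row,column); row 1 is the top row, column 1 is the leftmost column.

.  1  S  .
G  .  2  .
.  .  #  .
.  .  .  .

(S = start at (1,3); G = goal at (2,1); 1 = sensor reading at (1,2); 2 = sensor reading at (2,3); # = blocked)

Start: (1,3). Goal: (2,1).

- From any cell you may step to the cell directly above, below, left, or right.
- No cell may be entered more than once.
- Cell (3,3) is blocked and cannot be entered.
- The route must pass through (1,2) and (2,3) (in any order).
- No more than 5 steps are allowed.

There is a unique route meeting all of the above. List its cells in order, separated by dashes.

The 5-move cap with required stops at (1,2), (2,3) leaves no slack for detours.
Route from (1,3): down to (2,3), left to (2,2), up to (1,2), left to (1,1), down to (2,1) — 5 moves in all.
Check: all required cells visited; 5 ≤ 5 moves.

(1,3) - (2,3) - (2,2) - (1,2) - (1,1) - (2,1)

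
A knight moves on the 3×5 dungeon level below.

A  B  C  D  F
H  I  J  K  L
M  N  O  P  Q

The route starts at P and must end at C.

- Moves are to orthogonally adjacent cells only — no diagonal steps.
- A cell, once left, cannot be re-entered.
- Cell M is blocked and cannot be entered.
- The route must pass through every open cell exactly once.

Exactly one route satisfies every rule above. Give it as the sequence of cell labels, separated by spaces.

P Q L F D K J O N I H A B C

Need to visit all 14 open cells exactly once, starting at P and ending at C.
Cell N has only two open neighbours (I and O), so the path must pass straight through it: one of those is the cell it's entered from and the other is where it exits.
Route from P: right to Q, 2× up (reaching F), left to D, down to K, left to J, down to O, left to N, up to I, left to H, up to A, 2× right (reaching C) — 13 moves in all.
Check: all 14 open cells covered.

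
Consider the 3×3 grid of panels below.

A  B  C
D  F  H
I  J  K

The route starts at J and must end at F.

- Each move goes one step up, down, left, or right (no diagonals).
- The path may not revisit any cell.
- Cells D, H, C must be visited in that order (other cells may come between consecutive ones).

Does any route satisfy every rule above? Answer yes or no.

no

Ignoring the required order, 2 revisit-free routes from J to F pass through all of D, H, and C; the waypoint orders that occur are D → C → H (1); H → C → D (1) — never D → H → C.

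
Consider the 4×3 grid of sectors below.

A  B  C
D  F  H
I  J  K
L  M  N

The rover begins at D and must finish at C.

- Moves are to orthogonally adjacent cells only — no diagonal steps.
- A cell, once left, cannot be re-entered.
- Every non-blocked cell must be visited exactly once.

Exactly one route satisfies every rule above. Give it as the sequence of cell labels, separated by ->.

D -> A -> B -> F -> J -> I -> L -> M -> N -> K -> H -> C

Need to visit all 12 open cells exactly once, starting at D and ending at C.
Cell L has only two open neighbours (I and M), so the path must pass straight through it: one of those is the cell it's entered from and the other is where it exits.
Route from D: up 1 to A, right 1 to B, down 2 to J, left 1 to I, down 1 to L, right 2 to N, up 3 to C — 11 moves in all.
Check: all 12 open cells covered.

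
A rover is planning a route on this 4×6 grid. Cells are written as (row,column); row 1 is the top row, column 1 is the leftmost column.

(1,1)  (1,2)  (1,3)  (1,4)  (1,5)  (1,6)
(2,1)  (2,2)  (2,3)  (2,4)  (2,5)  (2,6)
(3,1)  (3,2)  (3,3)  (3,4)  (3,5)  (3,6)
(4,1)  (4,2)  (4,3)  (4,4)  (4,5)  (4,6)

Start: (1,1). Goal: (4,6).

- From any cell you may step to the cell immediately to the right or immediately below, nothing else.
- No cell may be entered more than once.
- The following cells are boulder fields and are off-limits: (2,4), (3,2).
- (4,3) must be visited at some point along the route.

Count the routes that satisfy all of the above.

A right/down-only route from (1,1) to (4,6) makes exactly 3 down-moves and 5 right-moves in some order.
With no other constraints that would be C(8,3) = 56 routes.
Split at (4,3) and multiply the segment counts (each segment already excludes blocked cells): (1,1)→(4,3): 4; (4,3)→(4,6): 1; product = 4.
That gives 4 routes.

4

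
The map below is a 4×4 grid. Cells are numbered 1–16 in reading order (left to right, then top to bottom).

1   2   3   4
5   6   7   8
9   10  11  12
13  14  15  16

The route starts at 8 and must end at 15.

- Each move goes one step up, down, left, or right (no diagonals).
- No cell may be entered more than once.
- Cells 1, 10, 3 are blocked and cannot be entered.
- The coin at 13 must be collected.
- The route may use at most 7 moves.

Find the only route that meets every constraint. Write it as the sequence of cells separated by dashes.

Any route must reach 13 and still end at 15 within 7 moves, so the order of the required stops is forced.
Route from 8: 3× left (reaching 5), 2× down (reaching 13), 2× right (reaching 15) — 7 moves in all.
Check: all required cells visited; 7 ≤ 7 moves.

8 - 7 - 6 - 5 - 9 - 13 - 14 - 15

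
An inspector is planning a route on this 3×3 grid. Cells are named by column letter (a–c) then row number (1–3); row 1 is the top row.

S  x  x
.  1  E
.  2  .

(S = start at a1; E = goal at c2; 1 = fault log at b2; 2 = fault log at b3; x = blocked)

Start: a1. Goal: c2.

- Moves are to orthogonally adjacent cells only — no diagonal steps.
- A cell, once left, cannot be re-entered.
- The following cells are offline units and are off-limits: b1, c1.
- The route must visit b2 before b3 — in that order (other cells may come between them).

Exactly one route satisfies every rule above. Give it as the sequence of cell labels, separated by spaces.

a1 a2 b2 b3 c3 c2

The waypoints must appear in the order b2, b3, with no cell reused.
Route from a1: down 1 to a2, right 1 to b2, down 1 to b3, right 1 to c3, up 1 to c2 — 5 moves in all.
Check: order respected (1 at step 2, 2 at step 3).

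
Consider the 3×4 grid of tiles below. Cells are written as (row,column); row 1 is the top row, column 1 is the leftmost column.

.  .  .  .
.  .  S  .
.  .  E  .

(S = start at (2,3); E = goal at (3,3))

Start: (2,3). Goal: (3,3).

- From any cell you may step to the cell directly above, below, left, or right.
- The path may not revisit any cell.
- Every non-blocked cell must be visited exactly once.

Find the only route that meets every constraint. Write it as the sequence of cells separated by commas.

Need to visit all 12 open cells exactly once, starting at (2,3) and ending at (3,3).
Route from (2,3): left 1 to (2,2), down 1 to (3,2), left 1 to (3,1), up 2 to (1,1), right 3 to (1,4), down 2 to (3,4), left 1 to (3,3) — 11 moves in all.
Check: all 12 open cells covered.

(2,3), (2,2), (3,2), (3,1), (2,1), (1,1), (1,2), (1,3), (1,4), (2,4), (3,4), (3,3)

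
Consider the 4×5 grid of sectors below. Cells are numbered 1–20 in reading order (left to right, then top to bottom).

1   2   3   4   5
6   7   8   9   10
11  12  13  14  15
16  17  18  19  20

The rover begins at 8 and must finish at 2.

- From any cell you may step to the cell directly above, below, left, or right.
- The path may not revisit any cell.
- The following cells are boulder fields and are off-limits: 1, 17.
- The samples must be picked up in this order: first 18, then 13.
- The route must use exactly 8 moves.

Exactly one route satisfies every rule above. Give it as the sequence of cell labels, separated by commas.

8, 9, 14, 19, 18, 13, 12, 7, 2

The waypoints must appear in the order 18, 13, with no cell reused.
Route from 8: right to 9, 2× down (reaching 19), left to 18, up to 13, left to 12, 2× up (reaching 2) — 8 moves in all.
Check: order respected (18 at step 4, 13 at step 5); 8 moves as required.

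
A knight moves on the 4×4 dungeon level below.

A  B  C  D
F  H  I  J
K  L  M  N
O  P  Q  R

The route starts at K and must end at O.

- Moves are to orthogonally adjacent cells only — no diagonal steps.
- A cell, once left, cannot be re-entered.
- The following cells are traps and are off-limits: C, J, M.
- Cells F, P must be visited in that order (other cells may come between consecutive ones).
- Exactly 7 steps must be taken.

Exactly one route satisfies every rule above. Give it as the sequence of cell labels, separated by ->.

K -> F -> A -> B -> H -> L -> P -> O

The waypoints must appear in the order F, P, with no cell reused.
Route from K: 2× up (reaching A), right to B, 3× down (reaching P), left to O — 7 moves in all.
Check: order respected (F at step 1, P at step 6); 7 moves as required.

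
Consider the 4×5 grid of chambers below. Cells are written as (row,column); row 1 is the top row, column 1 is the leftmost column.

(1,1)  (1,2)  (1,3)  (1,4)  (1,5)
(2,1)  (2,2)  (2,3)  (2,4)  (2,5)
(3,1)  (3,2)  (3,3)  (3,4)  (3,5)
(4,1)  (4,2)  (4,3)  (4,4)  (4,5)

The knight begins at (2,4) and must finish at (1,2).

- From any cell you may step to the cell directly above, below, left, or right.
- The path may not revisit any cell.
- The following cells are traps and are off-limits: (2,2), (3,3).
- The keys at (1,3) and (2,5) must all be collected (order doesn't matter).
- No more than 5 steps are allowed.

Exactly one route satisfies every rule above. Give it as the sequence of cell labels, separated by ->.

(2,4) -> (2,5) -> (1,5) -> (1,4) -> (1,3) -> (1,2)

The 5-move cap with required stops at (1,3), (2,5) leaves no slack for detours.
Route from (2,4): right 1 to (2,5), up 1 to (1,5), left 3 to (1,2) — 5 moves in all.
Check: all required cells visited; 5 ≤ 5 moves.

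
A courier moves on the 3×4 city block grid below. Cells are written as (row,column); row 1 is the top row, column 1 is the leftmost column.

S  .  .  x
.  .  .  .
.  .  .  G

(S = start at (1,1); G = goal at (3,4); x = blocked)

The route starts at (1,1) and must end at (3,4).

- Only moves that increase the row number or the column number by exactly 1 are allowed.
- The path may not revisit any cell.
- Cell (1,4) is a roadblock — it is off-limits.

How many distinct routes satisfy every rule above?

A right/down-only route from (1,1) to (3,4) makes exactly 2 down-moves and 3 right-moves in some order.
With no other constraints that would be C(5,2) = 10 routes.
Subtract routes through each blocked cell (inclusion–exclusion for overlaps): − through (1,4): 1 → 9.
That gives 9 routes.

9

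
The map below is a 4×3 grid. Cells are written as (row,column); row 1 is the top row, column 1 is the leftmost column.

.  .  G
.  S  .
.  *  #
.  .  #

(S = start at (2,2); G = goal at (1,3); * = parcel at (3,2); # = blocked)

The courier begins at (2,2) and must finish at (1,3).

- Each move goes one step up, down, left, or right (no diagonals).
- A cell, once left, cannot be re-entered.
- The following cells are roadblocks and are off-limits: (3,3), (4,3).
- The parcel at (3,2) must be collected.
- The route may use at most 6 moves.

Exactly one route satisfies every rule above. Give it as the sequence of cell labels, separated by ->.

(2,2) -> (3,2) -> (3,1) -> (2,1) -> (1,1) -> (1,2) -> (1,3)

The 6-move cap with required stops at (3,2) leaves no slack for detours.
Route from (2,2): down 1 to (3,2), left 1 to (3,1), up 2 to (1,1), right 2 to (1,3) — 6 moves in all.
Check: all required cells visited; 6 ≤ 6 moves.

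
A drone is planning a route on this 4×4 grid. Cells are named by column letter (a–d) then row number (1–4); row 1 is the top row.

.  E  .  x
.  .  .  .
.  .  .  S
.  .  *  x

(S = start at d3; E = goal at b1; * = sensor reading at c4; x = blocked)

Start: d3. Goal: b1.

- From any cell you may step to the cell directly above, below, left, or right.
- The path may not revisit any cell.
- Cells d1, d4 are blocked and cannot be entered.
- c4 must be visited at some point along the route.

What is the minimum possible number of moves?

6

Any route passes through c4 somewhere between d3 and b1. Summing Manhattan distances along the two legs (d3 → c4 → b1) gives a lower bound of 2 + 4 = 6 moves.
A route of 6 moves achieves this: d3 → c3 → c4 → b4 → b3 → b2 → b1.
Since 6 matches the lower bound, it is optimal.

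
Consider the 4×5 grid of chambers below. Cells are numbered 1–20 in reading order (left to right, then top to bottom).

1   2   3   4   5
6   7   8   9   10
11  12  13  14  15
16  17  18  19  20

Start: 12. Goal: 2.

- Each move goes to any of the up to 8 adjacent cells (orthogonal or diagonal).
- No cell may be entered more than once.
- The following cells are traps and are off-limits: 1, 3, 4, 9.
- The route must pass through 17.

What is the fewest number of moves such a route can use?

4

Any route passes through 17 somewhere between 12 and 2. Summing Chebyshev distances along the two legs (12 → 17 → 2) gives a lower bound of 1 + 3 = 4 moves.
A route of 4 moves achieves this: 12 → 17 → 11 → 6 → 2.
Since 4 matches the lower bound, it is optimal.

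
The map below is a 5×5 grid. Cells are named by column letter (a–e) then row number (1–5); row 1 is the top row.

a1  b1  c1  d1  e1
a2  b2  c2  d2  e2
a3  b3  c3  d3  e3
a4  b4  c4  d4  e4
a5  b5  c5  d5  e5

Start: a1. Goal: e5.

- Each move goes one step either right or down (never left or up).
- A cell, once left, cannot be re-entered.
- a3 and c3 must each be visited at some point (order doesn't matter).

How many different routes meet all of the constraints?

6

A right/down-only route from a1 to e5 makes exactly 4 down-moves and 4 right-moves in some order.
With no other constraints that would be C(8,4) = 70 routes.
A monotone route can only reach the required cells in the order a3, c3, so split there and multiply the segment counts: a1→a3: 1; a3→c3: 1; c3→e5: 6; product = 6.
That gives 6 routes.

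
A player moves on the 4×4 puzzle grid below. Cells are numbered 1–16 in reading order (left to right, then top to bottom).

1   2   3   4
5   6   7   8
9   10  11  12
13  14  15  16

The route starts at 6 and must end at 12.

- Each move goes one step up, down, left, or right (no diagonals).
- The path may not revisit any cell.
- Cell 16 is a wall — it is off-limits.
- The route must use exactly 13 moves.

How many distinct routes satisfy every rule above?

12

Need simple routes of exactly 13 moves from 6 to 12 (Manhattan distance 3, so 5 moves are spent on a detour and 5 undoing it).
Branch systematically from the start, pruning whenever the remaining move budget drops below the Manhattan distance to 12 or differs from it in parity. Grouping the completions by first move — via 2: 3; via 10: 3; via 7: 6 (no valid completion starts via 5) — and summing: 3 + 3 + 6 = 12.
That gives 12 routes.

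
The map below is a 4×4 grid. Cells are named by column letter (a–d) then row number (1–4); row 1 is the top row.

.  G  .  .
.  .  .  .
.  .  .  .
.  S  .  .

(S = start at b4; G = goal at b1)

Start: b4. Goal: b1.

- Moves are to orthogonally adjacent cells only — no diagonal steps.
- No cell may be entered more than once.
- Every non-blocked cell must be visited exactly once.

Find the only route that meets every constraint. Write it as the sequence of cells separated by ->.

Need to visit all 16 open cells exactly once, starting at b4 and ending at b1.
Cell d1 has only two open neighbours (d2 and c1), so the path must pass straight through it: one of those is the cell it's entered from and the other is where it exits.
Route from b4: left to a4, up to a3, 2× right (reaching c3), down to c4, right to d4, 3× up (reaching d1), left to c1, down to c2, 2× left (reaching a2), up to a1, right to b1 — 15 moves in all.
Check: all 16 open cells covered.

b4 -> a4 -> a3 -> b3 -> c3 -> c4 -> d4 -> d3 -> d2 -> d1 -> c1 -> c2 -> b2 -> a2 -> a1 -> b1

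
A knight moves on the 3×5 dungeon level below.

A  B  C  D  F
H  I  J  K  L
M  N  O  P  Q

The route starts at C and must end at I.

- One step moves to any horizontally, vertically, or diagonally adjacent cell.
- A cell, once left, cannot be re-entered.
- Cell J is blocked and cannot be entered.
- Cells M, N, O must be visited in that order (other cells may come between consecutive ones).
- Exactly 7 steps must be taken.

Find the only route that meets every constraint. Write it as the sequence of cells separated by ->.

The waypoints must appear in the order M, N, O, with no cell reused.
Route from C: left 2 to A, down 2 to M, right 2 to O, up-left 1 to I — 7 moves in all.
Check: order respected (M at step 4, N at step 5, O at step 6); 7 moves as required.

C -> B -> A -> H -> M -> N -> O -> I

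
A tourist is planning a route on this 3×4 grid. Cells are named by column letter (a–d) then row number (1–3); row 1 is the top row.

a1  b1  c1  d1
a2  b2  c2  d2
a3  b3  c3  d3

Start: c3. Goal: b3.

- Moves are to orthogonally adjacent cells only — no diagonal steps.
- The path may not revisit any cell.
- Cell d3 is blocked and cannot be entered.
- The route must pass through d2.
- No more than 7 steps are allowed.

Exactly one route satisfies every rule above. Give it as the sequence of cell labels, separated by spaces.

c3 c2 d2 d1 c1 b1 b2 b3

The budget equals the shortest possible length, so every move has to be on a shortest route through the required cells.
Route from c3: up 1 to c2, right 1 to d2, up 1 to d1, left 2 to b1, down 2 to b3 — 7 moves in all.
Check: all required cells visited; 7 ≤ 7 moves.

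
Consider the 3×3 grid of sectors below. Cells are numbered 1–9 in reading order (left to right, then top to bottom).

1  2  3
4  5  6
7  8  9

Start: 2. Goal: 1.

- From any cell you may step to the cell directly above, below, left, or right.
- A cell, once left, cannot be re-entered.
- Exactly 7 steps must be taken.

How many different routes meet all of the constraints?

4

Need simple routes of exactly 7 moves from 2 to 1 (Manhattan distance 1, so 3 moves are spent on a detour and 3 undoing it).
Enumerating: 2 5 6 9 8 7 4 1 | 2 3 6 9 8 5 4 1 | 2 3 6 9 8 7 4 1 | 2 3 6 5 8 7 4 1.
That gives 4 routes.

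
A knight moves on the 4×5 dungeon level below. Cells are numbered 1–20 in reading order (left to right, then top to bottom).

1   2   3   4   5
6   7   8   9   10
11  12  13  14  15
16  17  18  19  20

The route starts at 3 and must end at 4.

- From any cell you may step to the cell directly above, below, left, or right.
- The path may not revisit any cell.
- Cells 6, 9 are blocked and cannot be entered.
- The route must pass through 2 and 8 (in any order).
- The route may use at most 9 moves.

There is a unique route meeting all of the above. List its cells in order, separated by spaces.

The 9-move cap with required stops at 2, 8 leaves no slack for detours.
Route from 3: left 1 to 2, down 1 to 7, right 1 to 8, down 1 to 13, right 2 to 15, up 2 to 5, left 1 to 4 — 9 moves in all.
Check: all required cells visited; 9 ≤ 9 moves.

3 2 7 8 13 14 15 10 5 4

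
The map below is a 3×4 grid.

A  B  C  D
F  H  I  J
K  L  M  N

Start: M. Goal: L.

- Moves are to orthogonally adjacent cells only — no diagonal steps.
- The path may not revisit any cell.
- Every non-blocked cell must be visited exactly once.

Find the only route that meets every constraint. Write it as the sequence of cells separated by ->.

Need to visit all 12 open cells exactly once, starting at M and ending at L.
Cell K has only two open neighbours (F and L), so the path must pass straight through it: one of those is the cell it's entered from and the other is where it exits.
Route from M: right to N, 2× up (reaching D), left to C, down to I, left to H, up to B, left to A, 2× down (reaching K), right to L — 11 moves in all.
Check: all 12 open cells covered.

M -> N -> J -> D -> C -> I -> H -> B -> A -> F -> K -> L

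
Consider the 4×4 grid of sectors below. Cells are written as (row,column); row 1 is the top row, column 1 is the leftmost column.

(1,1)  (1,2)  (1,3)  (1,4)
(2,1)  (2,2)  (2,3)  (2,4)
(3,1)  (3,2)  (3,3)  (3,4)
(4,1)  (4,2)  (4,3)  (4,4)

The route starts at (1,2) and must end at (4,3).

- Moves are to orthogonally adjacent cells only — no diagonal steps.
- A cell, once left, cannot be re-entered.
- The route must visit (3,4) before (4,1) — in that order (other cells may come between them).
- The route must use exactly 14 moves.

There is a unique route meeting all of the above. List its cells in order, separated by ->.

The waypoints must appear in the order (3,4), (4,1), with no cell reused.
Route from (1,2): left 1 to (1,1), down 1 to (2,1), right 2 to (2,3), up 1 to (1,3), right 1 to (1,4), down 2 to (3,4), left 3 to (3,1), down 1 to (4,1), right 2 to (4,3) — 14 moves in all.
Check: order respected ((3,4) at step 8, (4,1) at step 12); 14 moves as required.

(1,2) -> (1,1) -> (2,1) -> (2,2) -> (2,3) -> (1,3) -> (1,4) -> (2,4) -> (3,4) -> (3,3) -> (3,2) -> (3,1) -> (4,1) -> (4,2) -> (4,3)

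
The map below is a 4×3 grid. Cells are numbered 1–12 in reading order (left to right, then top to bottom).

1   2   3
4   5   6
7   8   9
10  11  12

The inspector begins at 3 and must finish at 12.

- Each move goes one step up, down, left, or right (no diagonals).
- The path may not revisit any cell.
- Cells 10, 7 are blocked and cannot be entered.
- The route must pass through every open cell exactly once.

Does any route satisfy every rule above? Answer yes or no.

One route that works: 3 → 2 → 1 → 4 → 5 → 6 → 9 → 8 → 11 → 12.

yes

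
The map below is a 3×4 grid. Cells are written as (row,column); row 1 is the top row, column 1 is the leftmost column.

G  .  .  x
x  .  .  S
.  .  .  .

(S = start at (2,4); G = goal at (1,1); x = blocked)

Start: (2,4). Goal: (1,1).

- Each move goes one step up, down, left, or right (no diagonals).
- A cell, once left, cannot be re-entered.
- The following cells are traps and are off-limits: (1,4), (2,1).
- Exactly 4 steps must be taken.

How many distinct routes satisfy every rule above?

Need simple routes of exactly 4 moves from (2,4) to (1,1) (Manhattan distance 4, so 0 moves are spent on a detour and 0 undoing it).
Enumerating: (2,4) (2,3) (1,3) (1,2) (1,1) | (2,4) (2,3) (2,2) (1,2) (1,1).
That gives 2 routes.

2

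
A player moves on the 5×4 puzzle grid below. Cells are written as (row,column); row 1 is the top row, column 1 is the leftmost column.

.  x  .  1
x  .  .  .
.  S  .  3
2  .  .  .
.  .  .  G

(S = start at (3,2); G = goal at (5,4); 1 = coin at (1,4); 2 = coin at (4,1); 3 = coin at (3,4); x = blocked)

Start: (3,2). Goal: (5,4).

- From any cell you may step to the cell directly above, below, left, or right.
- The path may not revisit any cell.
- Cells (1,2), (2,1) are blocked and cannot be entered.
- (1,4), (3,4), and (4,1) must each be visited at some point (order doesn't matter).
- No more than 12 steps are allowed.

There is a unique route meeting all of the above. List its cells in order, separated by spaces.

(3,2) (3,1) (4,1) (4,2) (4,3) (3,3) (2,3) (1,3) (1,4) (2,4) (3,4) (4,4) (5,4)

The 12-move cap with required stops at (1,4), (3,4), (4,1) leaves no slack for detours.
Route from (3,2): left 1 to (3,1), down 1 to (4,1), right 2 to (4,3), up 3 to (1,3), right 1 to (1,4), down 4 to (5,4) — 12 moves in all.
Check: all required cells visited; 12 ≤ 12 moves.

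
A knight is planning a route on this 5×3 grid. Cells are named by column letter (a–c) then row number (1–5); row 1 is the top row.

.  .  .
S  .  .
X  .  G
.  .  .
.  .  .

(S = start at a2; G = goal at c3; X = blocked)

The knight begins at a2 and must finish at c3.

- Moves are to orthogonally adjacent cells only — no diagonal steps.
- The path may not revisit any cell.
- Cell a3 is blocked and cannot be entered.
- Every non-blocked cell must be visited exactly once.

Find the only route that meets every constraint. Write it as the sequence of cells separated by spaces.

Need to visit all 14 open cells exactly once, starting at a2 and ending at c3.
Route from a2: up to a1, 2× right (reaching c1), down to c2, left to b2, 2× down (reaching b4), left to a4, down to a5, 2× right (reaching c5), 2× up (reaching c3) — 13 moves in all.
Check: all 14 open cells covered.

a2 a1 b1 c1 c2 b2 b3 b4 a4 a5 b5 c5 c4 c3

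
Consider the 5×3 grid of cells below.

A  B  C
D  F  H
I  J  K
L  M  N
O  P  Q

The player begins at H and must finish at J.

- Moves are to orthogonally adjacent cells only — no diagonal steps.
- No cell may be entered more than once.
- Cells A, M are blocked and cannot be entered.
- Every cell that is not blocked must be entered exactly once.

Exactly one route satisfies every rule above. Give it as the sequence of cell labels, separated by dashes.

Need to visit all 13 open cells exactly once, starting at H and ending at J.
Route from H: up 1 to C, left 1 to B, down 1 to F, left 1 to D, down 3 to O, right 2 to Q, up 2 to K, left 1 to J — 12 moves in all.
Check: all 13 open cells covered.

H - C - B - F - D - I - L - O - P - Q - N - K - J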